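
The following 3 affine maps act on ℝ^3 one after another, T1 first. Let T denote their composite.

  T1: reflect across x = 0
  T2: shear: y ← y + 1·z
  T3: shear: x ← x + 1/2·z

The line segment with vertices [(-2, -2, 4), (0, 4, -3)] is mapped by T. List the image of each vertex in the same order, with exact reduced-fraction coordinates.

T1 reflect across x = 0: (-2, -2, 4) → (2, -2, 4); (0, 4, -3) → (0, 4, -3)
T2 shear: y ← y + 1·z: (2, -2, 4) → (2, 2, 4); (0, 4, -3) → (0, 1, -3)
T3 shear: x ← x + 1/2·z: (2, 2, 4) → (4, 2, 4); (0, 1, -3) → (-3/2, 1, -3)

image vertices: (4, 2, 4), (-3/2, 1, -3)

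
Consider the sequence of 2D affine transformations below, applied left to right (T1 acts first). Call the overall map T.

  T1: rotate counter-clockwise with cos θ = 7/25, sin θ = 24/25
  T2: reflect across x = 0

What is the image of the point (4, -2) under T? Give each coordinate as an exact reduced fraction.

T(p) = (-76/25, 82/25)

T1 rotate counter-clockwise with cos θ = 7/25, sin θ = 24/25: (4, -2) → (76/25, 82/25)
T2 reflect across x = 0: (76/25, 82/25) → (-76/25, 82/25)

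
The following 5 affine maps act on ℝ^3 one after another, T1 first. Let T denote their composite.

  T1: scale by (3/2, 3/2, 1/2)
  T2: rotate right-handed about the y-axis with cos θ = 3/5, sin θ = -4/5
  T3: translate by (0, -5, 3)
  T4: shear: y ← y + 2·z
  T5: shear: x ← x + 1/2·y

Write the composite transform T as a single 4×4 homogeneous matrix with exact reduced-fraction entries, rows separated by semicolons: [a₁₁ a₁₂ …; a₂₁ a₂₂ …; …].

T = [21/10 3/4 -1/10 1/2; 12/5 3/2 3/5 1; 6/5 0 3/10 3; 0 0 0 1]

T1 = [3/2 0 0 0; 0 3/2 0 0; 0 0 1/2 0; 0 0 0 1]
T2·T1 = [9/10 0 -2/5 0; 0 3/2 0 0; 6/5 0 3/10 0; 0 0 0 1]
T3·…·T1 = [9/10 0 -2/5 0; 0 3/2 0 -5; 6/5 0 3/10 3; 0 0 0 1]
T4·…·T1 = [9/10 0 -2/5 0; 12/5 3/2 3/5 1; 6/5 0 3/10 3; 0 0 0 1]
T5·…·T1 = [21/10 3/4 -1/10 1/2; 12/5 3/2 3/5 1; 6/5 0 3/10 3; 0 0 0 1]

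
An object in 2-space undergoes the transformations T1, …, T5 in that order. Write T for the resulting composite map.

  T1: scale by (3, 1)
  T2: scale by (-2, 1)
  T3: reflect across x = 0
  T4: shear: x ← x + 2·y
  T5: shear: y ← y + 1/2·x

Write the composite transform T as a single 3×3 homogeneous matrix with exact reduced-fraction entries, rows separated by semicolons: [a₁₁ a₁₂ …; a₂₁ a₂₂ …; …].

T = [6 2 0; 3 2 0; 0 0 1]

T1 = [3 0 0; 0 1 0; 0 0 1]
T2·T1 = [-6 0 0; 0 1 0; 0 0 1]
T3·…·T1 = [6 0 0; 0 1 0; 0 0 1]
T4·…·T1 = [6 2 0; 0 1 0; 0 0 1]
T5·…·T1 = [6 2 0; 3 2 0; 0 0 1]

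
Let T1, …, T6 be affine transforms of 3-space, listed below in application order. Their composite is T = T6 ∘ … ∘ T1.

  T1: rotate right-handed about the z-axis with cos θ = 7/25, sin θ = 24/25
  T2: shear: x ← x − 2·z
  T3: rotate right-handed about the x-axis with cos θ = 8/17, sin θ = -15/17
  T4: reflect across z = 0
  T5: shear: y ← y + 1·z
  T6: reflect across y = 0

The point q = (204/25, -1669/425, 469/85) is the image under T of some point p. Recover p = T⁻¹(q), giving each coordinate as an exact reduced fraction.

T1 = [7/25 -24/25 0 0; 24/25 7/25 0 0; 0 0 1 0; 0 0 0 1]
T2·T1 = [7/25 -24/25 -2 0; 24/25 7/25 0 0; 0 0 1 0; 0 0 0 1]
T3·…·T1 = [7/25 -24/25 -2 0; 192/425 56/425 15/17 0; -72/85 -21/85 8/17 0; 0 0 0 1]
T4·…·T1 = [7/25 -24/25 -2 0; 192/425 56/425 15/17 0; 72/85 21/85 -8/17 0; 0 0 0 1]
T5·…·T1 = [7/25 -24/25 -2 0; 552/425 161/425 7/17 0; 72/85 21/85 -8/17 0; 0 0 0 1]
T6·…·T1 = [7/25 -24/25 -2 0; -552/425 -161/425 -7/17 0; 72/85 21/85 -8/17 0; 0 0 0 1]
det M = 1; M⁻¹ = [7/25 -402/425 -154/425 0; -24/25 664/425 1153/425 0; 0 -15/17 -23/17 0; 0 0 0 1]
M⁻¹ · (204/25, -1669/425, 469/85)ᵀ = (4, 1, -4)ᵀ

p = (4, 1, -4)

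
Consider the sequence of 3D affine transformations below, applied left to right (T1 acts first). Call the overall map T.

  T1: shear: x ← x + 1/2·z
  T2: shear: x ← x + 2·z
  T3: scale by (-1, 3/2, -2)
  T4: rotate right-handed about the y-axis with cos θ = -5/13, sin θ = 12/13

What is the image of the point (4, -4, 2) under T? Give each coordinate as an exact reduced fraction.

T1 shear: x ← x + 1/2·z: (4, -4, 2) → (5, -4, 2)
T2 shear: x ← x + 2·z: (5, -4, 2) → (9, -4, 2)
T3 scale by (-1, 3/2, -2): (9, -4, 2) → (-9, -6, -4)
T4 rotate right-handed about the y-axis with cos θ = -5/13, sin θ = 12/13: (-9, -6, -4) → (-3/13, -6, 128/13)

T(p) = (-3/13, -6, 128/13)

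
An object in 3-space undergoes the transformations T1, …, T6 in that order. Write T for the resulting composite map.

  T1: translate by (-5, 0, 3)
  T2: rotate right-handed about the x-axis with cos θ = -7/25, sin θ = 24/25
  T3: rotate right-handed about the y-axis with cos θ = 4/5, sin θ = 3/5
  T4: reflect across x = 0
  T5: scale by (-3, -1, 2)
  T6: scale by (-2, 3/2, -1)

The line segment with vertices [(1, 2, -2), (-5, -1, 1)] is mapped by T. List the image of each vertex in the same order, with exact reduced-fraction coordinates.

T1 translate by (-5, 0, 3): (1, 2, -2) → (-4, 2, 1); (-5, -1, 1) → (-10, -1, 4)
T2 rotate right-handed about the x-axis with cos θ = -7/25, sin θ = 24/25: (-4, 2, 1) → (-4, -38/25, 41/25); (-10, -1, 4) → (-10, -89/25, -52/25)
T3 rotate right-handed about the y-axis with cos θ = 4/5, sin θ = 3/5: (-4, -38/25, 41/25) → (-277/125, -38/25, 464/125); (-10, -89/25, -52/25) → (-1156/125, -89/25, 542/125)
T4 reflect across x = 0: (-277/125, -38/25, 464/125) → (277/125, -38/25, 464/125); (-1156/125, -89/25, 542/125) → (1156/125, -89/25, 542/125)
T5 scale by (-3, -1, 2): (277/125, -38/25, 464/125) → (-831/125, 38/25, 928/125); (1156/125, -89/25, 542/125) → (-3468/125, 89/25, 1084/125)
T6 scale by (-2, 3/2, -1): (-831/125, 38/25, 928/125) → (1662/125, 57/25, -928/125); (-3468/125, 89/25, 1084/125) → (6936/125, 267/50, -1084/125)

image vertices: (1662/125, 57/25, -928/125), (6936/125, 267/50, -1084/125)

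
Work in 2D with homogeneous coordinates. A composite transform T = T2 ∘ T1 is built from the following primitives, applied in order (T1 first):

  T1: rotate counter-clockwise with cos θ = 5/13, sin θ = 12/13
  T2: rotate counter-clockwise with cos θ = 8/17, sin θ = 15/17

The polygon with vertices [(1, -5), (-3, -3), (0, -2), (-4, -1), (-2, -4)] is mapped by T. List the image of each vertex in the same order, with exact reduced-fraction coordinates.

image vertices: (55/17, 67/17), (933/221, -93/221), (342/221, 280/221), (43/13, -32/13), (964/221, 218/221)

T1 rotate counter-clockwise with cos θ = 5/13, sin θ = 12/13: (1, -5) → (5, -1); (-3, -3) → (21/13, -51/13); (0, -2) → (24/13, -10/13); (-4, -1) → (-8/13, -53/13); (-2, -4) → (38/13, -44/13)
T2 rotate counter-clockwise with cos θ = 8/17, sin θ = 15/17: (5, -1) → (55/17, 67/17); (21/13, -51/13) → (933/221, -93/221); (24/13, -10/13) → (342/221, 280/221); (-8/13, -53/13) → (43/13, -32/13); (38/13, -44/13) → (964/221, 218/221)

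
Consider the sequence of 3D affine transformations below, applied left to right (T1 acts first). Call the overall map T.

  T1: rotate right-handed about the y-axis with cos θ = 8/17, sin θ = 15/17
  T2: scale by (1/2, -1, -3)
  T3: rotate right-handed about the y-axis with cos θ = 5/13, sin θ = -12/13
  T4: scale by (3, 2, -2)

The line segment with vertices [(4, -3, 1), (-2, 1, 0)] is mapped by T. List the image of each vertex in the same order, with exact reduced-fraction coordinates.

image vertices: (-10527/442, 6, -2124/221), (240/17, -2, 84/17)

T1 rotate right-handed about the y-axis with cos θ = 8/17, sin θ = 15/17: (4, -3, 1) → (47/17, -3, -52/17); (-2, 1, 0) → (-16/17, 1, 30/17)
T2 scale by (1/2, -1, -3): (47/17, -3, -52/17) → (47/34, 3, 156/17); (-16/17, 1, 30/17) → (-8/17, -1, -90/17)
T3 rotate right-handed about the y-axis with cos θ = 5/13, sin θ = -12/13: (47/34, 3, 156/17) → (-3509/442, 3, 1062/221); (-8/17, -1, -90/17) → (80/17, -1, -42/17)
T4 scale by (3, 2, -2): (-3509/442, 3, 1062/221) → (-10527/442, 6, -2124/221); (80/17, -1, -42/17) → (240/17, -2, 84/17)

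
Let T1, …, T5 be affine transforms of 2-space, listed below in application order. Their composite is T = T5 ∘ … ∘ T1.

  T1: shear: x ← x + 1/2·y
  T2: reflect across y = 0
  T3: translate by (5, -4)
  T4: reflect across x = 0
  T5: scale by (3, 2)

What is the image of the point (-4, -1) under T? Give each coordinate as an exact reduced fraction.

T1 shear: x ← x + 1/2·y: (-4, -1) → (-9/2, -1)
T2 reflect across y = 0: (-9/2, -1) → (-9/2, 1)
T3 translate by (5, -4): (-9/2, 1) → (1/2, -3)
T4 reflect across x = 0: (1/2, -3) → (-1/2, -3)
T5 scale by (3, 2): (-1/2, -3) → (-3/2, -6)

T(p) = (-3/2, -6)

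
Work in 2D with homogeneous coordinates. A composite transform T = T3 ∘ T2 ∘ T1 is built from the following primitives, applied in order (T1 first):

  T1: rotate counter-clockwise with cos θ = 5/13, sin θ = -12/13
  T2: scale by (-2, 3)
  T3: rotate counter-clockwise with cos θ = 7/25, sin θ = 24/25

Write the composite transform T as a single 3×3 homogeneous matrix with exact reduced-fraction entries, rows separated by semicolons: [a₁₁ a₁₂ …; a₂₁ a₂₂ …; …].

T = [794/325 -528/325 0; -492/325 -471/325 0; 0 0 1]

T1 = [5/13 12/13 0; -12/13 5/13 0; 0 0 1]
T2·T1 = [-10/13 -24/13 0; -36/13 15/13 0; 0 0 1]
T3·…·T1 = [794/325 -528/325 0; -492/325 -471/325 0; 0 0 1]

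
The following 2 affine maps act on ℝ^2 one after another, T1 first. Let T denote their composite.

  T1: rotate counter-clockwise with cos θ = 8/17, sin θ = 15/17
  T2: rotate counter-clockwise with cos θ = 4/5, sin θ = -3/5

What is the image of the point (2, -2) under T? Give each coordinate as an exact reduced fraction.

T(p) = (226/85, -82/85)

T1 rotate counter-clockwise with cos θ = 8/17, sin θ = 15/17: (2, -2) → (46/17, 14/17)
T2 rotate counter-clockwise with cos θ = 4/5, sin θ = -3/5: (46/17, 14/17) → (226/85, -82/85)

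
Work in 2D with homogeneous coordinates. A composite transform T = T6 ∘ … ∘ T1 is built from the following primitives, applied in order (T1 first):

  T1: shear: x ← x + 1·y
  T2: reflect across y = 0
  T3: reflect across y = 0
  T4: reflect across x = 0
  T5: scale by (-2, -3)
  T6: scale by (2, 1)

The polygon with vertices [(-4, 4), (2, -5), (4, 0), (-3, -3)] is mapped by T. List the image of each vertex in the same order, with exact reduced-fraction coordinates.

image vertices: (0, -12), (-12, 15), (16, 0), (-24, 9)

T1 shear: x ← x + 1·y: (-4, 4) → (0, 4); (2, -5) → (-3, -5); (4, 0) → (4, 0); (-3, -3) → (-6, -3)
T2 reflect across y = 0: (0, 4) → (0, -4); (-3, -5) → (-3, 5); (4, 0) → (4, 0); (-6, -3) → (-6, 3)
T3 reflect across y = 0: (0, -4) → (0, 4); (-3, 5) → (-3, -5); (4, 0) → (4, 0); (-6, 3) → (-6, -3)
T4 reflect across x = 0: (0, 4) → (0, 4); (-3, -5) → (3, -5); (4, 0) → (-4, 0); (-6, -3) → (6, -3)
T5 scale by (-2, -3): (0, 4) → (0, -12); (3, -5) → (-6, 15); (-4, 0) → (8, 0); (6, -3) → (-12, 9)
T6 scale by (2, 1): (0, -12) → (0, -12); (-6, 15) → (-12, 15); (8, 0) → (16, 0); (-12, 9) → (-24, 9)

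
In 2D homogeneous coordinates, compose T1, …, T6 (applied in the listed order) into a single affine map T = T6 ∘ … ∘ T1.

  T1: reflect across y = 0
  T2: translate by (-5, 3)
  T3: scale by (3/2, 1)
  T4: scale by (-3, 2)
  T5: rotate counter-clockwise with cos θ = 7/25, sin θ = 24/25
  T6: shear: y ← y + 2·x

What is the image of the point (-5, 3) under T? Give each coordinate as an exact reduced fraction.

T1 reflect across y = 0: (-5, 3) → (-5, -3)
T2 translate by (-5, 3): (-5, -3) → (-10, 0)
T3 scale by (3/2, 1): (-10, 0) → (-15, 0)
T4 scale by (-3, 2): (-15, 0) → (45, 0)
T5 rotate counter-clockwise with cos θ = 7/25, sin θ = 24/25: (45, 0) → (63/5, 216/5)
T6 shear: y ← y + 2·x: (63/5, 216/5) → (63/5, 342/5)

T(p) = (63/5, 342/5)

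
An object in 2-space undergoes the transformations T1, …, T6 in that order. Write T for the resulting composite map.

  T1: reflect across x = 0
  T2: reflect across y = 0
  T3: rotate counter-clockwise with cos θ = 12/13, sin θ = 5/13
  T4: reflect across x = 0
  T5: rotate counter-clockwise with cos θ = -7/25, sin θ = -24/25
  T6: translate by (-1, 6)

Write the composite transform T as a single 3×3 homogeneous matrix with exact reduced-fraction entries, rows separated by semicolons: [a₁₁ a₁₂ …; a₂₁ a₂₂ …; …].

T1 = [-1 0 0; 0 1 0; 0 0 1]
T2·T1 = [-1 0 0; 0 -1 0; 0 0 1]
T3·…·T1 = [-12/13 5/13 0; -5/13 -12/13 0; 0 0 1]
T4·…·T1 = [12/13 -5/13 0; -5/13 -12/13 0; 0 0 1]
T5·…·T1 = [-204/325 -253/325 0; -253/325 204/325 0; 0 0 1]
T6·…·T1 = [-204/325 -253/325 -1; -253/325 204/325 6; 0 0 1]

T = [-204/325 -253/325 -1; -253/325 204/325 6; 0 0 1]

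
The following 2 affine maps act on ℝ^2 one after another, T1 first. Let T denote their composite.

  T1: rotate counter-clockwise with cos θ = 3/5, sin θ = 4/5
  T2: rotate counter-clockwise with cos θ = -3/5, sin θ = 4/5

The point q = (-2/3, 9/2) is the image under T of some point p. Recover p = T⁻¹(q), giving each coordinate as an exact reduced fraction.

p = (2/3, -9/2)

T1 = [3/5 -4/5 0; 4/5 3/5 0; 0 0 1]
T2·T1 = [-1 0 0; 0 -1 0; 0 0 1]
det M = 1; M⁻¹ = [-1 0 0; 0 -1 0; 0 0 1]
M⁻¹ · (-2/3, 9/2)ᵀ = (2/3, -9/2)ᵀ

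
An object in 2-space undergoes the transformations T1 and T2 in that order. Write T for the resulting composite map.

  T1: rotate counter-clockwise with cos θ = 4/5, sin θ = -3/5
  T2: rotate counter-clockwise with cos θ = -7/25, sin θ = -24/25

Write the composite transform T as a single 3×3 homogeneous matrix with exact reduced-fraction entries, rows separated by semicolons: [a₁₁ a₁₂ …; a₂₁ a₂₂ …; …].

T1 = [4/5 3/5 0; -3/5 4/5 0; 0 0 1]
T2·T1 = [-4/5 3/5 0; -3/5 -4/5 0; 0 0 1]

T = [-4/5 3/5 0; -3/5 -4/5 0; 0 0 1]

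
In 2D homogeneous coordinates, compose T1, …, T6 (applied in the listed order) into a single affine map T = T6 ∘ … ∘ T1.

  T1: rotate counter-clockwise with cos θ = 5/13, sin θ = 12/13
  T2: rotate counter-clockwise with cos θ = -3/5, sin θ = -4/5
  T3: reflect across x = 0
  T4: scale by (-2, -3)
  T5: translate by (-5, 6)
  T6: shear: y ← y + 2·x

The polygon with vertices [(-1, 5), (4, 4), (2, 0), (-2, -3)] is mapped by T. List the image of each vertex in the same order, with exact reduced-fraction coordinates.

image vertices: (13/5, 1), (387/65, 288/13), (-193/65, 68/13), (-61/5, -19)

T1 rotate counter-clockwise with cos θ = 5/13, sin θ = 12/13: (-1, 5) → (-5, 1); (4, 4) → (-28/13, 68/13); (2, 0) → (10/13, 24/13); (-2, -3) → (2, -3)
T2 rotate counter-clockwise with cos θ = -3/5, sin θ = -4/5: (-5, 1) → (19/5, 17/5); (-28/13, 68/13) → (356/65, -92/65); (10/13, 24/13) → (66/65, -112/65); (2, -3) → (-18/5, 1/5)
T3 reflect across x = 0: (19/5, 17/5) → (-19/5, 17/5); (356/65, -92/65) → (-356/65, -92/65); (66/65, -112/65) → (-66/65, -112/65); (-18/5, 1/5) → (18/5, 1/5)
T4 scale by (-2, -3): (-19/5, 17/5) → (38/5, -51/5); (-356/65, -92/65) → (712/65, 276/65); (-66/65, -112/65) → (132/65, 336/65); (18/5, 1/5) → (-36/5, -3/5)
T5 translate by (-5, 6): (38/5, -51/5) → (13/5, -21/5); (712/65, 276/65) → (387/65, 666/65); (132/65, 336/65) → (-193/65, 726/65); (-36/5, -3/5) → (-61/5, 27/5)
T6 shear: y ← y + 2·x: (13/5, -21/5) → (13/5, 1); (387/65, 666/65) → (387/65, 288/13); (-193/65, 726/65) → (-193/65, 68/13); (-61/5, 27/5) → (-61/5, -19)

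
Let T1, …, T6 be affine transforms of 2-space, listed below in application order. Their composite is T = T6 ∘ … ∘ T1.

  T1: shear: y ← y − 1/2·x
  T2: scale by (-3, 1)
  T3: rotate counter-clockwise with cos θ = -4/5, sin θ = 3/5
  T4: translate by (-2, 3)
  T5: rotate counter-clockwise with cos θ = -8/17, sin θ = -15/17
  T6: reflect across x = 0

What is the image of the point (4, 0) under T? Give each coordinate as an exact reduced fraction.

T1 shear: y ← y − 1/2·x: (4, 0) → (4, -2)
T2 scale by (-3, 1): (4, -2) → (-12, -2)
T3 rotate counter-clockwise with cos θ = -4/5, sin θ = 3/5: (-12, -2) → (54/5, -28/5)
T4 translate by (-2, 3): (54/5, -28/5) → (44/5, -13/5)
T5 rotate counter-clockwise with cos θ = -8/17, sin θ = -15/17: (44/5, -13/5) → (-547/85, -556/85)
T6 reflect across x = 0: (-547/85, -556/85) → (547/85, -556/85)

T(p) = (547/85, -556/85)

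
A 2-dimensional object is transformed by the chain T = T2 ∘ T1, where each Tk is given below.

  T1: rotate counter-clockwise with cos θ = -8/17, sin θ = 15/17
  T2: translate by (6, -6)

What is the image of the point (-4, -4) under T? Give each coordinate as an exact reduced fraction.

T(p) = (194/17, -130/17)

T1 rotate counter-clockwise with cos θ = -8/17, sin θ = 15/17: (-4, -4) → (92/17, -28/17)
T2 translate by (6, -6): (92/17, -28/17) → (194/17, -130/17)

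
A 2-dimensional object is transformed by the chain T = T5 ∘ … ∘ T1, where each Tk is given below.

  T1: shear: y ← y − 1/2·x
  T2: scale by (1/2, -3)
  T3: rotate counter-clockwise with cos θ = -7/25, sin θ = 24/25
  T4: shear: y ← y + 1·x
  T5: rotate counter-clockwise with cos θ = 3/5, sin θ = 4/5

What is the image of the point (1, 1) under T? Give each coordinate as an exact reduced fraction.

T(p) = (-49/50, 59/25)

T1 shear: y ← y − 1/2·x: (1, 1) → (1, 1/2)
T2 scale by (1/2, -3): (1, 1/2) → (1/2, -3/2)
T3 rotate counter-clockwise with cos θ = -7/25, sin θ = 24/25: (1/2, -3/2) → (13/10, 9/10)
T4 shear: y ← y + 1·x: (13/10, 9/10) → (13/10, 11/5)
T5 rotate counter-clockwise with cos θ = 3/5, sin θ = 4/5: (13/10, 11/5) → (-49/50, 59/25)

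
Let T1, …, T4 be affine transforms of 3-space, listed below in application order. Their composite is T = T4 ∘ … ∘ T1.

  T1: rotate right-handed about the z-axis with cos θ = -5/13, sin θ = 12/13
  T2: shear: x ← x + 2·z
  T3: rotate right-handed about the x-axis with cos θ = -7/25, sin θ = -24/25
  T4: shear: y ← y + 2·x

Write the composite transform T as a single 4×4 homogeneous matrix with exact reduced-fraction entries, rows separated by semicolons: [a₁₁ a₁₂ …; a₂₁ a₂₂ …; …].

T = [-5/13 -12/13 2 0; -334/325 -113/65 124/25 0; -288/325 24/65 -7/25 0; 0 0 0 1]

T1 = [-5/13 -12/13 0 0; 12/13 -5/13 0 0; 0 0 1 0; 0 0 0 1]
T2·T1 = [-5/13 -12/13 2 0; 12/13 -5/13 0 0; 0 0 1 0; 0 0 0 1]
T3·…·T1 = [-5/13 -12/13 2 0; -84/325 7/65 24/25 0; -288/325 24/65 -7/25 0; 0 0 0 1]
T4·…·T1 = [-5/13 -12/13 2 0; -334/325 -113/65 124/25 0; -288/325 24/65 -7/25 0; 0 0 0 1]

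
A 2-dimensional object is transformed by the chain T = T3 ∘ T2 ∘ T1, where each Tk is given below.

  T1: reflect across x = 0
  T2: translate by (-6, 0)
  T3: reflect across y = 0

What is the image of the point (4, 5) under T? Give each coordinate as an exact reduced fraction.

T(p) = (-10, -5)

T1 reflect across x = 0: (4, 5) → (-4, 5)
T2 translate by (-6, 0): (-4, 5) → (-10, 5)
T3 reflect across y = 0: (-10, 5) → (-10, -5)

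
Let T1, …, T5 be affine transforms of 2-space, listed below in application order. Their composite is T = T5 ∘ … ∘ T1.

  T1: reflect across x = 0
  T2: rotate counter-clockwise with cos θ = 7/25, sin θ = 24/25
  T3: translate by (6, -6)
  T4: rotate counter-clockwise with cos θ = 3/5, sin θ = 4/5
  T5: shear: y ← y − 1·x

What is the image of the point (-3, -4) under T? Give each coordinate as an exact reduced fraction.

T1 reflect across x = 0: (-3, -4) → (3, -4)
T2 rotate counter-clockwise with cos θ = 7/25, sin θ = 24/25: (3, -4) → (117/25, 44/25)
T3 translate by (6, -6): (117/25, 44/25) → (267/25, -106/25)
T4 rotate counter-clockwise with cos θ = 3/5, sin θ = 4/5: (267/25, -106/25) → (49/5, 6)
T5 shear: y ← y − 1·x: (49/5, 6) → (49/5, -19/5)

T(p) = (49/5, -19/5)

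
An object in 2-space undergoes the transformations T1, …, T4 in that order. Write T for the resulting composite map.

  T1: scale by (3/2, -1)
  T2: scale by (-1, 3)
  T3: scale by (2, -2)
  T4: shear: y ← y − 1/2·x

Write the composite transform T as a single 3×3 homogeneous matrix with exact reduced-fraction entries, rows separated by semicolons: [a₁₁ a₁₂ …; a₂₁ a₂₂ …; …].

T = [-3 0 0; 3/2 6 0; 0 0 1]

T1 = [3/2 0 0; 0 -1 0; 0 0 1]
T2·T1 = [-3/2 0 0; 0 -3 0; 0 0 1]
T3·…·T1 = [-3 0 0; 0 6 0; 0 0 1]
T4·…·T1 = [-3 0 0; 3/2 6 0; 0 0 1]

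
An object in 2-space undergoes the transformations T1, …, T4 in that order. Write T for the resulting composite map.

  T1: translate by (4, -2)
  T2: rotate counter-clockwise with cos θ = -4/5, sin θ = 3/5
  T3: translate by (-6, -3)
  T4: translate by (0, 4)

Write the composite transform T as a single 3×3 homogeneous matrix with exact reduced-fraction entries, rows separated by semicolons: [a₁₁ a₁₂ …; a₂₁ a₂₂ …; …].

T = [-4/5 -3/5 -8; 3/5 -4/5 5; 0 0 1]

T1 = [1 0 4; 0 1 -2; 0 0 1]
T2·T1 = [-4/5 -3/5 -2; 3/5 -4/5 4; 0 0 1]
T3·…·T1 = [-4/5 -3/5 -8; 3/5 -4/5 1; 0 0 1]
T4·…·T1 = [-4/5 -3/5 -8; 3/5 -4/5 5; 0 0 1]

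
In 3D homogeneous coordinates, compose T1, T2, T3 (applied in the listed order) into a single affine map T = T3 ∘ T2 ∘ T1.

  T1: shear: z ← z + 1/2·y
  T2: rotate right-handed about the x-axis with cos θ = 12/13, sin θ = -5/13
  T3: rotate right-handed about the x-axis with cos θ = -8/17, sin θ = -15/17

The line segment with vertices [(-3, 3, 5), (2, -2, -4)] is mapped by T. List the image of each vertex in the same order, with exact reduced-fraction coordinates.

T1 shear: z ← z + 1/2·y: (-3, 3, 5) → (-3, 3, 13/2); (2, -2, -4) → (2, -2, -5)
T2 rotate right-handed about the x-axis with cos θ = 12/13, sin θ = -5/13: (-3, 3, 13/2) → (-3, 137/26, 63/13); (2, -2, -5) → (2, -49/13, -50/13)
T3 rotate right-handed about the x-axis with cos θ = -8/17, sin θ = -15/17: (-3, 137/26, 63/13) → (-3, 397/221, -3063/442); (2, -49/13, -50/13) → (2, -358/221, 1135/221)

image vertices: (-3, 397/221, -3063/442), (2, -358/221, 1135/221)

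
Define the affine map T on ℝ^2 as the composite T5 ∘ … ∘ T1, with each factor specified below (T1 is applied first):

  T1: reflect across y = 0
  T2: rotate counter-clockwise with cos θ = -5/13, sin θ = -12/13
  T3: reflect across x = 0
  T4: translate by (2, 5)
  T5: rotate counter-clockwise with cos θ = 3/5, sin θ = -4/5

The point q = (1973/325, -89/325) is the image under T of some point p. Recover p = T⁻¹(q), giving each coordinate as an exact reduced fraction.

T1 = [1 0 0; 0 -1 0; 0 0 1]
T2·T1 = [-5/13 -12/13 0; -12/13 5/13 0; 0 0 1]
T3·…·T1 = [5/13 12/13 0; -12/13 5/13 0; 0 0 1]
T4·…·T1 = [5/13 12/13 2; -12/13 5/13 5; 0 0 1]
T5·…·T1 = [-33/65 56/65 26/5; -56/65 -33/65 7/5; 0 0 1]
det M = 1; M⁻¹ = [-33/65 -56/65 50/13; 56/65 -33/65 -49/13; 0 0 1]
M⁻¹ · (1973/325, -89/325)ᵀ = (1, 8/5)ᵀ

p = (1, 8/5)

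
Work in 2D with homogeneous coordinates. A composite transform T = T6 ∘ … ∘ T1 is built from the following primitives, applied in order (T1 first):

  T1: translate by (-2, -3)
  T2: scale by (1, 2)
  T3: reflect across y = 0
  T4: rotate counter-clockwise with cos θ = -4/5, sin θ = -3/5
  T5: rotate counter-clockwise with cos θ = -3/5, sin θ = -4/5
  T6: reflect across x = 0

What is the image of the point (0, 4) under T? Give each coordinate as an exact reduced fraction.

T1 translate by (-2, -3): (0, 4) → (-2, 1)
T2 scale by (1, 2): (-2, 1) → (-2, 2)
T3 reflect across y = 0: (-2, 2) → (-2, -2)
T4 rotate counter-clockwise with cos θ = -4/5, sin θ = -3/5: (-2, -2) → (2/5, 14/5)
T5 rotate counter-clockwise with cos θ = -3/5, sin θ = -4/5: (2/5, 14/5) → (2, -2)
T6 reflect across x = 0: (2, -2) → (-2, -2)

T(p) = (-2, -2)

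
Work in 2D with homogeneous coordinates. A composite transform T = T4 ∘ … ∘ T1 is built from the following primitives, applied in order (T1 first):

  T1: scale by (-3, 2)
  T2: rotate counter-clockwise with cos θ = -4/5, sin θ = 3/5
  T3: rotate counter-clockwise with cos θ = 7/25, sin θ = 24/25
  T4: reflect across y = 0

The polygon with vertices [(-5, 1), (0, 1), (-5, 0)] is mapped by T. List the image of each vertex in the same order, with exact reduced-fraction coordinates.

T1 scale by (-3, 2): (-5, 1) → (15, 2); (0, 1) → (0, 2); (-5, 0) → (15, 0)
T2 rotate counter-clockwise with cos θ = -4/5, sin θ = 3/5: (15, 2) → (-66/5, 37/5); (0, 2) → (-6/5, -8/5); (15, 0) → (-12, 9)
T3 rotate counter-clockwise with cos θ = 7/25, sin θ = 24/25: (-66/5, 37/5) → (-54/5, -53/5); (-6/5, -8/5) → (6/5, -8/5); (-12, 9) → (-12, -9)
T4 reflect across y = 0: (-54/5, -53/5) → (-54/5, 53/5); (6/5, -8/5) → (6/5, 8/5); (-12, -9) → (-12, 9)

image vertices: (-54/5, 53/5), (6/5, 8/5), (-12, 9)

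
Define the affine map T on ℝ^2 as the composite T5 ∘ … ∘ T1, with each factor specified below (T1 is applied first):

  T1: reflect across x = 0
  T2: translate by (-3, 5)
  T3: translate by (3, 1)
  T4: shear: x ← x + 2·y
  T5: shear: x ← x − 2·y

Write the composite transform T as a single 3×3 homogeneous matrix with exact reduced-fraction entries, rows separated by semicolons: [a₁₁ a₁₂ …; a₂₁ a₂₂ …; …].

T = [-1 0 0; 0 1 6; 0 0 1]

T1 = [-1 0 0; 0 1 0; 0 0 1]
T2·T1 = [-1 0 -3; 0 1 5; 0 0 1]
T3·…·T1 = [-1 0 0; 0 1 6; 0 0 1]
T4·…·T1 = [-1 2 12; 0 1 6; 0 0 1]
T5·…·T1 = [-1 0 0; 0 1 6; 0 0 1]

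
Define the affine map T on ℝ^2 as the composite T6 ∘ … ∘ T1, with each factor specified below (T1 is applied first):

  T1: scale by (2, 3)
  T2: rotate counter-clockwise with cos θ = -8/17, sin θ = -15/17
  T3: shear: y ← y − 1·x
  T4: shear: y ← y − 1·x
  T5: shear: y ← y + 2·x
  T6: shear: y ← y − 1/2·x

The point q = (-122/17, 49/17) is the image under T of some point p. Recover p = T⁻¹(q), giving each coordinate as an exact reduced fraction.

T1 = [2 0 0; 0 3 0; 0 0 1]
T2·T1 = [-16/17 45/17 0; -30/17 -24/17 0; 0 0 1]
T3·…·T1 = [-16/17 45/17 0; -14/17 -69/17 0; 0 0 1]
T4·…·T1 = [-16/17 45/17 0; 2/17 -114/17 0; 0 0 1]
T5·…·T1 = [-16/17 45/17 0; -30/17 -24/17 0; 0 0 1]
T6·…·T1 = [-16/17 45/17 0; -22/17 -93/34 0; 0 0 1]
det M = 6; M⁻¹ = [-31/68 -15/34 0; 11/51 -8/51 0; 0 0 1]
M⁻¹ · (-122/17, 49/17)ᵀ = (2, -2)ᵀ

p = (2, -2)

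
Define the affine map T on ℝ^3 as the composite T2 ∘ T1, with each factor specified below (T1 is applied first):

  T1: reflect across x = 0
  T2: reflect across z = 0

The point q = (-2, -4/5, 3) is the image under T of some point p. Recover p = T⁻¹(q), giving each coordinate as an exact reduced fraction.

T1 = [-1 0 0 0; 0 1 0 0; 0 0 1 0; 0 0 0 1]
T2·T1 = [-1 0 0 0; 0 1 0 0; 0 0 -1 0; 0 0 0 1]
det M = 1; M⁻¹ = [-1 0 0 0; 0 1 0 0; 0 0 -1 0; 0 0 0 1]
M⁻¹ · (-2, -4/5, 3)ᵀ = (2, -4/5, -3)ᵀ

p = (2, -4/5, -3)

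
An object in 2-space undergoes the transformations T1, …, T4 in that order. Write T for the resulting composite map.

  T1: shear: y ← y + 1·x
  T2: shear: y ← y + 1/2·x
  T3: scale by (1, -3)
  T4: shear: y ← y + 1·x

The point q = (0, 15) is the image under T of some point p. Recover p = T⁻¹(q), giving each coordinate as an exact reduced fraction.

T1 = [1 0 0; 1 1 0; 0 0 1]
T2·T1 = [1 0 0; 3/2 1 0; 0 0 1]
T3·…·T1 = [1 0 0; -9/2 -3 0; 0 0 1]
T4·…·T1 = [1 0 0; -7/2 -3 0; 0 0 1]
det M = -3; M⁻¹ = [1 0 0; -7/6 -1/3 0; 0 0 1]
M⁻¹ · (0, 15)ᵀ = (0, -5)ᵀ

p = (0, -5)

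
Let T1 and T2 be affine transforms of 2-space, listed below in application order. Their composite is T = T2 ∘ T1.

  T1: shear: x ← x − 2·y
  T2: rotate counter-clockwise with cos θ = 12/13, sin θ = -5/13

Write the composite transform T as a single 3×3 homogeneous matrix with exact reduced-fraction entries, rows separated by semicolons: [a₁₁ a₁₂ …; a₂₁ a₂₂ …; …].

T = [12/13 -19/13 0; -5/13 22/13 0; 0 0 1]

T1 = [1 -2 0; 0 1 0; 0 0 1]
T2·T1 = [12/13 -19/13 0; -5/13 22/13 0; 0 0 1]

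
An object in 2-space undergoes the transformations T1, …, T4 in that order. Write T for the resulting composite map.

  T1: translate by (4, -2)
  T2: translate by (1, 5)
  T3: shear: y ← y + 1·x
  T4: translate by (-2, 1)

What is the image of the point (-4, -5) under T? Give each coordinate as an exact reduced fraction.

T1 translate by (4, -2): (-4, -5) → (0, -7)
T2 translate by (1, 5): (0, -7) → (1, -2)
T3 shear: y ← y + 1·x: (1, -2) → (1, -1)
T4 translate by (-2, 1): (1, -1) → (-1, 0)

T(p) = (-1, 0)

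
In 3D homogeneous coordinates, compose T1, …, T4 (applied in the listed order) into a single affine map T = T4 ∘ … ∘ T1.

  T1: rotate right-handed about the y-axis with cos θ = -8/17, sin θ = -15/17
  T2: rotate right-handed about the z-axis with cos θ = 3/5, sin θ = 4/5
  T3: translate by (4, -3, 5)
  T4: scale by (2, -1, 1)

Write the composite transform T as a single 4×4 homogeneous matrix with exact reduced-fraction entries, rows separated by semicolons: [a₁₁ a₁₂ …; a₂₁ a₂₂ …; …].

T1 = [-8/17 0 -15/17 0; 0 1 0 0; 15/17 0 -8/17 0; 0 0 0 1]
T2·T1 = [-24/85 -4/5 -9/17 0; -32/85 3/5 -12/17 0; 15/17 0 -8/17 0; 0 0 0 1]
T3·…·T1 = [-24/85 -4/5 -9/17 4; -32/85 3/5 -12/17 -3; 15/17 0 -8/17 5; 0 0 0 1]
T4·…·T1 = [-48/85 -8/5 -18/17 8; 32/85 -3/5 12/17 3; 15/17 0 -8/17 5; 0 0 0 1]

T = [-48/85 -8/5 -18/17 8; 32/85 -3/5 12/17 3; 15/17 0 -8/17 5; 0 0 0 1]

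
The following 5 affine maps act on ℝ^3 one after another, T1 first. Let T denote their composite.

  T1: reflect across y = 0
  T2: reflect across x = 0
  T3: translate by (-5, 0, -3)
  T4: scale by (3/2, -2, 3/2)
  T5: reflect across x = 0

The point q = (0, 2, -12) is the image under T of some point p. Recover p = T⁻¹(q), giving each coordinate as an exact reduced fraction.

T1 = [1 0 0 0; 0 -1 0 0; 0 0 1 0; 0 0 0 1]
T2·T1 = [-1 0 0 0; 0 -1 0 0; 0 0 1 0; 0 0 0 1]
T3·…·T1 = [-1 0 0 -5; 0 -1 0 0; 0 0 1 -3; 0 0 0 1]
T4·…·T1 = [-3/2 0 0 -15/2; 0 2 0 0; 0 0 3/2 -9/2; 0 0 0 1]
T5·…·T1 = [3/2 0 0 15/2; 0 2 0 0; 0 0 3/2 -9/2; 0 0 0 1]
det M = 9/2; M⁻¹ = [2/3 0 0 -5; 0 1/2 0 0; 0 0 2/3 3; 0 0 0 1]
M⁻¹ · (0, 2, -12)ᵀ = (-5, 1, -5)ᵀ

p = (-5, 1, -5)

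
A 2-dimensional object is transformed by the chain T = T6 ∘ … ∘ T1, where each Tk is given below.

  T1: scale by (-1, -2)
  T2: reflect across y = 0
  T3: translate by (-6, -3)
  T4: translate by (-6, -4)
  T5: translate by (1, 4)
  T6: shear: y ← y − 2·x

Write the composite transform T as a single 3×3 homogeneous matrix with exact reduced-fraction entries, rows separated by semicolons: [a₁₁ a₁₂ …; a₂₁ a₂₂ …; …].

T = [-1 0 -11; 2 2 19; 0 0 1]

T1 = [-1 0 0; 0 -2 0; 0 0 1]
T2·T1 = [-1 0 0; 0 2 0; 0 0 1]
T3·…·T1 = [-1 0 -6; 0 2 -3; 0 0 1]
T4·…·T1 = [-1 0 -12; 0 2 -7; 0 0 1]
T5·…·T1 = [-1 0 -11; 0 2 -3; 0 0 1]
T6·…·T1 = [-1 0 -11; 2 2 19; 0 0 1]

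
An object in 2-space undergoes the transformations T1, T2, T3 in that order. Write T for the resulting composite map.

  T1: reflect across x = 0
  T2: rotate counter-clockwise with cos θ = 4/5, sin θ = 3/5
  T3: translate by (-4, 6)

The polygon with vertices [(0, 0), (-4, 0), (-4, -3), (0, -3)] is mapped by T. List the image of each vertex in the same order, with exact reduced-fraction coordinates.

image vertices: (-4, 6), (-4/5, 42/5), (1, 6), (-11/5, 18/5)

T1 reflect across x = 0: (0, 0) → (0, 0); (-4, 0) → (4, 0); (-4, -3) → (4, -3); (0, -3) → (0, -3)
T2 rotate counter-clockwise with cos θ = 4/5, sin θ = 3/5: (0, 0) → (0, 0); (4, 0) → (16/5, 12/5); (4, -3) → (5, 0); (0, -3) → (9/5, -12/5)
T3 translate by (-4, 6): (0, 0) → (-4, 6); (16/5, 12/5) → (-4/5, 42/5); (5, 0) → (1, 6); (9/5, -12/5) → (-11/5, 18/5)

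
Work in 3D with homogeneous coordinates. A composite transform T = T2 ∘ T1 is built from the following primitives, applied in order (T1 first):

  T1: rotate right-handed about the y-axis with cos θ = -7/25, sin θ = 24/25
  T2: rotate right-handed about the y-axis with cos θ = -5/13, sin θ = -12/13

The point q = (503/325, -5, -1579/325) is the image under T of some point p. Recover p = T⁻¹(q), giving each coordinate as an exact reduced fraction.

T1 = [-7/25 0 24/25 0; 0 1 0 0; -24/25 0 -7/25 0; 0 0 0 1]
T2·T1 = [323/325 0 -36/325 0; 0 1 0 0; 36/325 0 323/325 0; 0 0 0 1]
det M = 1; M⁻¹ = [323/325 0 36/325 0; 0 1 0 0; -36/325 0 323/325 0; 0 0 0 1]
M⁻¹ · (503/325, -5, -1579/325)ᵀ = (1, -5, -5)ᵀ

p = (1, -5, -5)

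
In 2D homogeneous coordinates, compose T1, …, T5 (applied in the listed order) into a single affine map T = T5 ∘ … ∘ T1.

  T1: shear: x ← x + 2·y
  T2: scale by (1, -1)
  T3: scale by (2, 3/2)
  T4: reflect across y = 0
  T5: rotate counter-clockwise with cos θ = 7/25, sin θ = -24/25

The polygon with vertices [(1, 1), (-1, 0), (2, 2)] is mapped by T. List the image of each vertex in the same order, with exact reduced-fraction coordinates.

image vertices: (78/25, -267/50), (-14/25, 48/25), (156/25, -267/25)

T1 shear: x ← x + 2·y: (1, 1) → (3, 1); (-1, 0) → (-1, 0); (2, 2) → (6, 2)
T2 scale by (1, -1): (3, 1) → (3, -1); (-1, 0) → (-1, 0); (6, 2) → (6, -2)
T3 scale by (2, 3/2): (3, -1) → (6, -3/2); (-1, 0) → (-2, 0); (6, -2) → (12, -3)
T4 reflect across y = 0: (6, -3/2) → (6, 3/2); (-2, 0) → (-2, 0); (12, -3) → (12, 3)
T5 rotate counter-clockwise with cos θ = 7/25, sin θ = -24/25: (6, 3/2) → (78/25, -267/50); (-2, 0) → (-14/25, 48/25); (12, 3) → (156/25, -267/25)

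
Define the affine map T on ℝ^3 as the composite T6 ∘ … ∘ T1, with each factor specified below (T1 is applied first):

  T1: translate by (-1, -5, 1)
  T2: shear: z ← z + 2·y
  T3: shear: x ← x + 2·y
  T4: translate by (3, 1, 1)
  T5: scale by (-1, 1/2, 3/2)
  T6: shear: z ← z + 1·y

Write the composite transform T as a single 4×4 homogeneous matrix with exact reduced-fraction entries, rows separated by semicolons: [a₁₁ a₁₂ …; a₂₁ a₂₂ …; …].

T1 = [1 0 0 -1; 0 1 0 -5; 0 0 1 1; 0 0 0 1]
T2·T1 = [1 0 0 -1; 0 1 0 -5; 0 2 1 -9; 0 0 0 1]
T3·…·T1 = [1 2 0 -11; 0 1 0 -5; 0 2 1 -9; 0 0 0 1]
T4·…·T1 = [1 2 0 -8; 0 1 0 -4; 0 2 1 -8; 0 0 0 1]
T5·…·T1 = [-1 -2 0 8; 0 1/2 0 -2; 0 3 3/2 -12; 0 0 0 1]
T6·…·T1 = [-1 -2 0 8; 0 1/2 0 -2; 0 7/2 3/2 -14; 0 0 0 1]

T = [-1 -2 0 8; 0 1/2 0 -2; 0 7/2 3/2 -14; 0 0 0 1]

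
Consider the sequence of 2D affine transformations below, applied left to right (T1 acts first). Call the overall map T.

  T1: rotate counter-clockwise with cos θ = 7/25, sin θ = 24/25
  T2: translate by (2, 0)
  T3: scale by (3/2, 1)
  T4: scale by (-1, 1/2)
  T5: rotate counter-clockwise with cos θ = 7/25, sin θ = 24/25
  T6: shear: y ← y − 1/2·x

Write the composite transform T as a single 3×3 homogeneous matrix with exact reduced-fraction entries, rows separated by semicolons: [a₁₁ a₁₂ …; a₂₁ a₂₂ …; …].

T = [-723/1250 168/625 -21/25; 51/2500 1609/1250 -123/50; 0 0 1]

T1 = [7/25 -24/25 0; 24/25 7/25 0; 0 0 1]
T2·T1 = [7/25 -24/25 2; 24/25 7/25 0; 0 0 1]
T3·…·T1 = [21/50 -36/25 3; 24/25 7/25 0; 0 0 1]
T4·…·T1 = [-21/50 36/25 -3; 12/25 7/50 0; 0 0 1]
T5·…·T1 = [-723/1250 168/625 -21/25; -168/625 1777/1250 -72/25; 0 0 1]
T6·…·T1 = [-723/1250 168/625 -21/25; 51/2500 1609/1250 -123/50; 0 0 1]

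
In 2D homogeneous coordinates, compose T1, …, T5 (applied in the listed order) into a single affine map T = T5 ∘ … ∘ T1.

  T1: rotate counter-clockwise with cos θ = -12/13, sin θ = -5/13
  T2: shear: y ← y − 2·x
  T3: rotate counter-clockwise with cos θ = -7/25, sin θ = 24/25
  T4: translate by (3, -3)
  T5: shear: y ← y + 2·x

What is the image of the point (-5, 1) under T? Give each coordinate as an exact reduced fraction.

T(p) = (256/25, 124/5)

T1 rotate counter-clockwise with cos θ = -12/13, sin θ = -5/13: (-5, 1) → (5, 1)
T2 shear: y ← y − 2·x: (5, 1) → (5, -9)
T3 rotate counter-clockwise with cos θ = -7/25, sin θ = 24/25: (5, -9) → (181/25, 183/25)
T4 translate by (3, -3): (181/25, 183/25) → (256/25, 108/25)
T5 shear: y ← y + 2·x: (256/25, 108/25) → (256/25, 124/5)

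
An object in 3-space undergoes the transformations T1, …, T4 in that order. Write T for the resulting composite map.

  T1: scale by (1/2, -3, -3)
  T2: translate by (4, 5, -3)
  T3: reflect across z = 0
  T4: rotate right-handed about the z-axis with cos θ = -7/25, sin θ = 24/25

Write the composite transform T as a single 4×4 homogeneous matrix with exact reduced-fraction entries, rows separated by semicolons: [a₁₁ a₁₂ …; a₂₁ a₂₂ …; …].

T1 = [1/2 0 0 0; 0 -3 0 0; 0 0 -3 0; 0 0 0 1]
T2·T1 = [1/2 0 0 4; 0 -3 0 5; 0 0 -3 -3; 0 0 0 1]
T3·…·T1 = [1/2 0 0 4; 0 -3 0 5; 0 0 3 3; 0 0 0 1]
T4·…·T1 = [-7/50 72/25 0 -148/25; 12/25 21/25 0 61/25; 0 0 3 3; 0 0 0 1]

T = [-7/50 72/25 0 -148/25; 12/25 21/25 0 61/25; 0 0 3 3; 0 0 0 1]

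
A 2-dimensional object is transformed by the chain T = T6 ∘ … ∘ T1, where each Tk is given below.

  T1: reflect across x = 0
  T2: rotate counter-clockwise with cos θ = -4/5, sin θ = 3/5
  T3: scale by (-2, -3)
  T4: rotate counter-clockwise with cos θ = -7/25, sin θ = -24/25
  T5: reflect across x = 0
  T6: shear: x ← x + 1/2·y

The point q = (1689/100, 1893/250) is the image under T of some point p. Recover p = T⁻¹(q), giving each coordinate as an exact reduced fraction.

T1 = [-1 0 0; 0 1 0; 0 0 1]
T2·T1 = [4/5 -3/5 0; -3/5 -4/5 0; 0 0 1]
T3·…·T1 = [-8/5 6/5 0; 9/5 12/5 0; 0 0 1]
T4·…·T1 = [272/125 246/125 0; 129/125 -228/125 0; 0 0 1]
T5·…·T1 = [-272/125 -246/125 0; 129/125 -228/125 0; 0 0 1]
T6·…·T1 = [-83/50 -72/25 0; 129/125 -228/125 0; 0 0 1]
det M = 6; M⁻¹ = [-38/125 12/25 0; -43/250 -83/300 0; 0 0 1]
M⁻¹ · (1689/100, 1893/250)ᵀ = (-3/2, -5)ᵀ

p = (-3/2, -5)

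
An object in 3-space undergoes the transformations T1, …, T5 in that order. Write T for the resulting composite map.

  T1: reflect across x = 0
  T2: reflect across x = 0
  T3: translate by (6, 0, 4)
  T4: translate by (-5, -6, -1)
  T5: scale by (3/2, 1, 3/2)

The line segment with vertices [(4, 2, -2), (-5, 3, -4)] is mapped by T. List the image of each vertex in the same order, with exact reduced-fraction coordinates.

T1 reflect across x = 0: (4, 2, -2) → (-4, 2, -2); (-5, 3, -4) → (5, 3, -4)
T2 reflect across x = 0: (-4, 2, -2) → (4, 2, -2); (5, 3, -4) → (-5, 3, -4)
T3 translate by (6, 0, 4): (4, 2, -2) → (10, 2, 2); (-5, 3, -4) → (1, 3, 0)
T4 translate by (-5, -6, -1): (10, 2, 2) → (5, -4, 1); (1, 3, 0) → (-4, -3, -1)
T5 scale by (3/2, 1, 3/2): (5, -4, 1) → (15/2, -4, 3/2); (-4, -3, -1) → (-6, -3, -3/2)

image vertices: (15/2, -4, 3/2), (-6, -3, -3/2)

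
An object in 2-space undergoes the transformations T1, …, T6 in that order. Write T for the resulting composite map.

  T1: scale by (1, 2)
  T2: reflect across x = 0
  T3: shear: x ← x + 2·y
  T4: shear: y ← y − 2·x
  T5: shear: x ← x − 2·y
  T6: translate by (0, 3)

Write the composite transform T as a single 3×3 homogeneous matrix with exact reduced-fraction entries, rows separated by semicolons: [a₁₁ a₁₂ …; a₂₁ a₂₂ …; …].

T = [-5 16 0; 2 -6 3; 0 0 1]

T1 = [1 0 0; 0 2 0; 0 0 1]
T2·T1 = [-1 0 0; 0 2 0; 0 0 1]
T3·…·T1 = [-1 4 0; 0 2 0; 0 0 1]
T4·…·T1 = [-1 4 0; 2 -6 0; 0 0 1]
T5·…·T1 = [-5 16 0; 2 -6 0; 0 0 1]
T6·…·T1 = [-5 16 0; 2 -6 3; 0 0 1]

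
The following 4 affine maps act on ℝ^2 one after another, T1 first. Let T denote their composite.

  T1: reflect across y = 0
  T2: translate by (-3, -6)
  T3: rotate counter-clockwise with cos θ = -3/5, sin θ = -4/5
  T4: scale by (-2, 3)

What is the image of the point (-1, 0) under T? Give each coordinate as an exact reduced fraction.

T(p) = (24/5, 102/5)

T1 reflect across y = 0: (-1, 0) → (-1, 0)
T2 translate by (-3, -6): (-1, 0) → (-4, -6)
T3 rotate counter-clockwise with cos θ = -3/5, sin θ = -4/5: (-4, -6) → (-12/5, 34/5)
T4 scale by (-2, 3): (-12/5, 34/5) → (24/5, 102/5)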